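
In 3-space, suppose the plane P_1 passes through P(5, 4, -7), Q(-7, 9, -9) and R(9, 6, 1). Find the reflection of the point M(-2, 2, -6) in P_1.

(2, 10, -10)

PQ = (-12, 5, -2), PR = (4, 2, 8); a normal to P_1 is PQ × PR = (44, 88, -44).
Using P: P_1 has equation 44x + 88y - 44z = 880.
λ = (n·M − d)/|n|² = (352 − 880)/11616 = -1/22.
Reflection = M − 2λn = (-2, 2, -6) − (-1/11)·(44, 88, -44) = (2, 10, -10).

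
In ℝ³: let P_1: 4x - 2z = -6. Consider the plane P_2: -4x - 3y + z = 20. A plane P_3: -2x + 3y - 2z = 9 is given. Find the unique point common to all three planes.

Solving the 3×3 linear system 4x - 2z = -6, -4x - 3y + z = 20, -2x + 3y - 2z = 9 (e.g. by elimination or Cramer's rule, determinant = 48) gives (-4, -3, -5).

(-4, -3, -5)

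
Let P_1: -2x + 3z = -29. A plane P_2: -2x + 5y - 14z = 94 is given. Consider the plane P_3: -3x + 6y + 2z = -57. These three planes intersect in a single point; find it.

Solving the 3×3 linear system -2x + 3z = -29, -2x + 5y - 14z = 94, -3x + 6y + 2z = -57 (e.g. by elimination or Cramer's rule, determinant = -179) gives (1, -6, -9).

(1, -6, -9)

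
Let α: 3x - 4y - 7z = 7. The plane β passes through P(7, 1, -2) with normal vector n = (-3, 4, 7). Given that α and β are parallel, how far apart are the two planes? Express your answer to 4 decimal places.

2.7899

β: n·r = n·P gives -3x + 4y + 7z = -31.
Rescale β by 1/(-1): 3x - 4y - 7z = 31. Then distance = |7 − 31| / √74 ≈ 2.7899.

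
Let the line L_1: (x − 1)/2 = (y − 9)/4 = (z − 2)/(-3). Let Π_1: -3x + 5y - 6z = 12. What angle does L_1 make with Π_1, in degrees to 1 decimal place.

L_1 has direction (2, 4, -3) through (1, 9, 2).
sin θ = |n·v| / (|n||v|) = |32| / (√70 · √29) = 0.71023.
θ ≈ 45.3°.

45.3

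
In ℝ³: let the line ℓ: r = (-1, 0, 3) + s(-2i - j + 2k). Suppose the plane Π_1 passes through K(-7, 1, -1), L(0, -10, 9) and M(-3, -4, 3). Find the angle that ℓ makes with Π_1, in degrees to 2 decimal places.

KL = (7, -11, 10), KM = (4, -5, 4); a normal to Π_1 is KL × KM = (6, 12, 9).
Using K: Π_1 has equation 6x + 12y + 9z = -39.
sin θ = |n·v| / (|n||v|) = |-6| / (√261 · √9) = 0.12380.
θ ≈ 7.11°.

7.11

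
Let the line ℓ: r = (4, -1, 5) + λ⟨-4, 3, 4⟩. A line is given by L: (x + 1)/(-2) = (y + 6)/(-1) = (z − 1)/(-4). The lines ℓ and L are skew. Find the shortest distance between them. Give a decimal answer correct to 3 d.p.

L has direction (-2, -1, -4) through (-1, -6, 1).
Common perpendicular direction n = (-4, 3, 4) × (-2, -1, -4) = (-8, -24, 10).
With w = (-1, -6, 1) − (4, -1, 5) = (-5, -5, -4), w · n = 120.
Distance = |w · n| / |n| = |120| / √740 ≈ 4.411.

4.411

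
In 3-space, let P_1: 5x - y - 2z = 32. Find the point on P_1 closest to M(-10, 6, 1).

(5, 3, -5)

Foot = M − λn with λ = (n·M − d)/|n|² = (-58 − 32)/30 = -3.
Foot = (-10, 6, 1) − (-3)·(5, -1, -2) = (5, 3, -5).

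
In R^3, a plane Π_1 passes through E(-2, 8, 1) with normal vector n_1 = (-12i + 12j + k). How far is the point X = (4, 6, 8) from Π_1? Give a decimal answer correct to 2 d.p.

5.24

Π_1: n_1·r = n_1·E gives -12x + 12y + z = 121.
n·X − d = (-12)·(4) + (12)·(6) + (1)·(8) − 121 = -89; |n| = √289.
Distance = |-89| / √289 = 89/√289 ≈ 5.24.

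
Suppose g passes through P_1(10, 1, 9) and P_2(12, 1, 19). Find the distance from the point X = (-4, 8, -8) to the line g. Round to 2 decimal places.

12.53

A direction vector for g is P_2 − P_1 = (2, 0, 10).
Taking (10, 1, 9) on g with direction v = (2, 0, 10): w = X − (10, 1, 9) = (-14, 7, -17), and w × v = (70, 106, -14).
Distance = |w × v| / |v| = √16332 / √104 ≈ 12.53.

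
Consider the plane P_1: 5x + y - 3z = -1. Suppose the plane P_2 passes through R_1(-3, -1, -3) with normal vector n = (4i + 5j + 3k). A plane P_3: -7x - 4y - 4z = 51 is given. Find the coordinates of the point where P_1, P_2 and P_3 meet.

(-5, 3, -7)

P_2: n·r = n·R_1 gives 4x + 5y + 3z = -26.
Solving the 3×3 linear system 5x + y - 3z = -1, 4x + 5y + 3z = -26, -7x - 4y - 4z = 51 (e.g. by elimination or Cramer's rule, determinant = -102) gives (-5, 3, -7).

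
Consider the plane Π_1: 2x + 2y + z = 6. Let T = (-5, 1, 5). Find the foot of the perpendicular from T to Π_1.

Foot = T − λn with λ = (n·T − d)/|n|² = (-3 − 6)/9 = -1.
Foot = (-5, 1, 5) − (-1)·(2, 2, 1) = (-3, 3, 6).

(-3, 3, 6)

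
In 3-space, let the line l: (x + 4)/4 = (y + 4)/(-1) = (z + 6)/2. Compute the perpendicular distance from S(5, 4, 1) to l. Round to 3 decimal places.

10.488

l has direction (4, -1, 2) through (-4, -4, -6).
Taking (-4, -4, -6) on l with direction v = (4, -1, 2): w = S − (-4, -4, -6) = (9, 8, 7), and w × v = (23, 10, -41).
Distance = |w × v| / |v| = √2310 / √21 ≈ 10.488.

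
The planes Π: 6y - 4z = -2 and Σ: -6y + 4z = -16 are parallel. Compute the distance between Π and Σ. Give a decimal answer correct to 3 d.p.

Rescale Σ by 1/(-1): 6y - 4z = 16. Then distance = |-2 − 16| / √52 ≈ 2.496.

2.496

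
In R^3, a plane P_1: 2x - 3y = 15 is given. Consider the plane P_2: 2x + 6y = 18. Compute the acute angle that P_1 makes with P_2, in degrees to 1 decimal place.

52.1

cos θ = |n₁·n₂| / (|n₁||n₂|) = |-14| / (√13 · √40).
θ = arccos(0.61394) ≈ 52.1°.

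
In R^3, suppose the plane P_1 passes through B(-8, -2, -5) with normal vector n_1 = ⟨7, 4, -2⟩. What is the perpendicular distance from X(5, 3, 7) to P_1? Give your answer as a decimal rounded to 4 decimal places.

P_1: n_1·r = n_1·B gives 7x + 4y - 2z = -54.
n·X − d = (7)·(5) + (4)·(3) + (-2)·(7) − (-54) = 87; |n| = √69.
Distance = |87| / √69 = 87/√69 ≈ 10.4736.

10.4736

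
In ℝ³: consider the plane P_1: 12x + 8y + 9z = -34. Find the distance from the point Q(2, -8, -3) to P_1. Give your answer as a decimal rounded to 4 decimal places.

n·Q − d = (12)·(2) + (8)·(-8) + (9)·(-3) − (-34) = -33; |n| = √289.
Distance = |-33| / √289 = 33/√289 ≈ 1.9412.

1.9412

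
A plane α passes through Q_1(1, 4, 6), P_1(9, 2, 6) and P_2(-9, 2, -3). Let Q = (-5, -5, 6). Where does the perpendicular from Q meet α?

Q_1P_1 = (8, -2, 0), Q_1P_2 = (-10, -2, -9); a normal to α is Q_1P_1 × Q_1P_2 = (18, 72, -36).
Using Q_1: α has equation 18x + 72y - 36z = 90.
Foot = Q − λn with λ = (n·Q − d)/|n|² = (-666 − 90)/6804 = -1/9.
Foot = (-5, -5, 6) − (-1/9)·(18, 72, -36) = (-3, 3, 2).

(-3, 3, 2)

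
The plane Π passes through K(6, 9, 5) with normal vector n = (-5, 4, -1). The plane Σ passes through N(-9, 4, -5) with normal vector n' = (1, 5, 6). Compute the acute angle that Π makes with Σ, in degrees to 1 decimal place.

79.8

Π: n·r = n·K gives -5x + 4y - z = 1.
Σ: n'·r = n'·N gives x + 5y + 6z = -19.
cos θ = |n₁·n₂| / (|n₁||n₂|) = |9| / (√42 · √62).
θ = arccos(0.17637) ≈ 79.8°.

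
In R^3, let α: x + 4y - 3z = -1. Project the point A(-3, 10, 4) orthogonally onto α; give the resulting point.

(-4, 6, 7)

Foot = A − λn with λ = (n·A − d)/|n|² = (25 − (-1))/26 = 1.
Foot = (-3, 10, 4) − 1·(1, 4, -3) = (-4, 6, 7).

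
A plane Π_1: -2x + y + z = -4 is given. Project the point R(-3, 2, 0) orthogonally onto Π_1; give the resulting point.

Foot = R − λn with λ = (n·R − d)/|n|² = (8 − (-4))/6 = 2.
Foot = (-3, 2, 0) − 2·(-2, 1, 1) = (1, 0, -2).

(1, 0, -2)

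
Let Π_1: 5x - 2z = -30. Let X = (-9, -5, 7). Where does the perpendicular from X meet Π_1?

(-4, -5, 5)

Foot = X − λn with λ = (n·X − d)/|n|² = (-59 − (-30))/29 = -1.
Foot = (-9, -5, 7) − (-1)·(5, 0, -2) = (-4, -5, 5).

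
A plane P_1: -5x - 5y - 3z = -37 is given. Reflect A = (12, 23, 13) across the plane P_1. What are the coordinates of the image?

λ = (n·A − d)/|n|² = (-214 − (-37))/59 = -3.
Reflection = A − 2λn = (12, 23, 13) − (-6)·(-5, -5, -3) = (-18, -7, -5).

(-18, -7, -5)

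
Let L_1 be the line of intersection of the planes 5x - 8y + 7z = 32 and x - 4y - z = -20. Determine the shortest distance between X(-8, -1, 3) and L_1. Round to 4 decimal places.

7.5438

Direction of L_1: (5, -8, 7) × (1, -4, -1) = (36, 12, -12).
A point on L_1: solving the two plane equations with x = 0 gives (0, 3, 8).
Taking (0, 3, 8) on L_1 with direction v = (36, 12, -12): w = X − (0, 3, 8) = (-8, -4, -5), and w × v = (108, -276, 48).
Distance = |w × v| / |v| = √90144 / √1584 ≈ 7.5438.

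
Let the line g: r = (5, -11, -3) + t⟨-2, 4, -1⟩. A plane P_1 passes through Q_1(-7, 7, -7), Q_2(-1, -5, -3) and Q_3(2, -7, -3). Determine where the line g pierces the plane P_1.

(-1, 1, -6)

Q_1Q_2 = (6, -12, 4), Q_1Q_3 = (9, -14, 4); a normal to P_1 is Q_1Q_2 × Q_1Q_3 = (8, 12, 24).
Using Q_1: P_1 has equation 8x + 12y + 24z = -140.
Substitute r = (5, -11, -3) + t(-2, 4, -1) into the plane: -164 + 8t = -140, so t = 3.
Intersection: (5, -11, -3) + 3·(-2, 4, -1) = (-1, 1, -6).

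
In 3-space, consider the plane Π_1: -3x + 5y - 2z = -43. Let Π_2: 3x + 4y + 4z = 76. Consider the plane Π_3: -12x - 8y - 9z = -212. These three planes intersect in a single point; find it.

(8, 1, 12)

Solving the 3×3 linear system -3x + 5y - 2z = -43, 3x + 4y + 4z = 76, -12x - 8y - 9z = -212 (e.g. by elimination or Cramer's rule, determinant = -141) gives (8, 1, 12).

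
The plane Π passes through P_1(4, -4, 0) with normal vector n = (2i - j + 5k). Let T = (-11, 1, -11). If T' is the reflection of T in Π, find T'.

(1, -5, 19)

Π: n·r = n·P_1 gives 2x - y + 5z = 12.
λ = (n·T − d)/|n|² = (-78 − 12)/30 = -3.
Reflection = T − 2λn = (-11, 1, -11) − (-6)·(2, -1, 5) = (1, -5, 19).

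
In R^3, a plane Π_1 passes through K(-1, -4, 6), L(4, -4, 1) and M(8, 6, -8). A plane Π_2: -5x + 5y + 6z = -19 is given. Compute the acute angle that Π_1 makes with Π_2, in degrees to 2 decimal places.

75.43

KL = (5, 0, -5), KM = (9, 10, -14); a normal to Π_1 is KL × KM = (50, 25, 50).
Using K: Π_1 has equation 50x + 25y + 50z = 150.
cos θ = |n₁·n₂| / (|n₁||n₂|) = |175| / (√5625 · √86).
θ = arccos(0.25161) ≈ 75.43°.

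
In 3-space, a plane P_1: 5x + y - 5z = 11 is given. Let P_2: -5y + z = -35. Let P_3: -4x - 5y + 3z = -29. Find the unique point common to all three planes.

Solving the 3×3 linear system 5x + y - 5z = 11, -5y + z = -35, -4x - 5y + 3z = -29 (e.g. by elimination or Cramer's rule, determinant = 46) gives (-4, 6, -5).

(-4, 6, -5)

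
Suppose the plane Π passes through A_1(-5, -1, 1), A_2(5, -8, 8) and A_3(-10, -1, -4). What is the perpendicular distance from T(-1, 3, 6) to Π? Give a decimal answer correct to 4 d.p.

0.4834

A_1A_2 = (10, -7, 7), A_1A_3 = (-5, 0, -5); a normal to Π is A_1A_2 × A_1A_3 = (35, 15, -35).
Using A_1: Π has equation 35x + 15y - 35z = -225.
n·T − d = (35)·(-1) + (15)·(3) + (-35)·(6) − (-225) = 25; |n| = √2675.
Distance = |25| / √2675 = 25/√2675 ≈ 0.4834.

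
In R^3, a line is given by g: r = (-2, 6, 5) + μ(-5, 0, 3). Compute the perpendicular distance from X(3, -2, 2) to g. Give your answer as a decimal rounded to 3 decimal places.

Taking (-2, 6, 5) on g with direction v = (-5, 0, 3): w = X − (-2, 6, 5) = (5, -8, -3), and w × v = (-24, 0, -40).
Distance = |w × v| / |v| = √2176 / √34 ≈ 8.000.

8.000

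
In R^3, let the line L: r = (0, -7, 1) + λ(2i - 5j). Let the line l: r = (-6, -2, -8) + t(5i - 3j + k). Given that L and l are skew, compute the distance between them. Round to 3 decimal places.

7.646

Common perpendicular direction n = (2, -5, 0) × (5, -3, 1) = (-5, -2, 19).
With w = (-6, -2, -8) − (0, -7, 1) = (-6, 5, -9), w · n = -151.
Distance = |w · n| / |n| = |-151| / √390 ≈ 7.646.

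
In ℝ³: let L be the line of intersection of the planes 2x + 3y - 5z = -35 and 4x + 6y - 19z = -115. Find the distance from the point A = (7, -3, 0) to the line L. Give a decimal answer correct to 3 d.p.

Direction of L: (2, 3, -5) × (4, 6, -19) = (-27, 18, 0).
A point on L: solving the two plane equations with x = -2 gives (-2, -2, 5).
Taking (-2, -2, 5) on L with direction v = (-27, 18, 0): w = A − (-2, -2, 5) = (9, -1, -5), and w × v = (90, 135, 135).
Distance = |w × v| / |v| = √44550 / √1053 ≈ 6.504.

6.504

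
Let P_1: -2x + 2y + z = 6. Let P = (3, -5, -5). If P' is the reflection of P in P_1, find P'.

λ = (n·P − d)/|n|² = (-21 − 6)/9 = -3.
Reflection = P − 2λn = (3, -5, -5) − (-6)·(-2, 2, 1) = (-9, 7, 1).

(-9, 7, 1)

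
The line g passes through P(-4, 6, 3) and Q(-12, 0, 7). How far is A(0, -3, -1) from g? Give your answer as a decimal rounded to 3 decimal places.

A direction vector for g is Q − P = (-8, -6, 4).
Taking (-4, 6, 3) on g with direction v = (-8, -6, 4): w = A − (-4, 6, 3) = (4, -9, -4), and w × v = (-60, 16, -96).
Distance = |w × v| / |v| = √13072 / √116 ≈ 10.616.

10.616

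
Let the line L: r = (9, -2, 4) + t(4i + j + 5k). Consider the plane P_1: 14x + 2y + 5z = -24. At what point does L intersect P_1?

(1, -4, -6)

Substitute r = (9, -2, 4) + t(4, 1, 5) into the plane: 142 + 83t = -24, so t = -2.
Intersection: (9, -2, 4) + (-2)·(4, 1, 5) = (1, -4, -6).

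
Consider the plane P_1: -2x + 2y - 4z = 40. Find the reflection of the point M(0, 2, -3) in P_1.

(-4, 6, -11)

λ = (n·M − d)/|n|² = (16 − 40)/24 = -1.
Reflection = M − 2λn = (0, 2, -3) − (-2)·(-2, 2, -4) = (-4, 6, -11).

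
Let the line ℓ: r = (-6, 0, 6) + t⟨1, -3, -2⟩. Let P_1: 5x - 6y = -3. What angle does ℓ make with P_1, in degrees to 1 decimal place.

sin θ = |n·v| / (|n||v|) = |23| / (√61 · √14) = 0.78704.
θ ≈ 51.9°.

51.9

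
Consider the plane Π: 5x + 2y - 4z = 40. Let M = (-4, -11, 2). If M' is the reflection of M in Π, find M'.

(16, -3, -14)

λ = (n·M − d)/|n|² = (-50 − 40)/45 = -2.
Reflection = M − 2λn = (-4, -11, 2) − (-4)·(5, 2, -4) = (16, -3, -14).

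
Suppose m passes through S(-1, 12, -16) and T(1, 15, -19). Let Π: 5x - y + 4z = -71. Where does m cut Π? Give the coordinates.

(-5, 6, -10)

A direction vector for m is T − S = (2, 3, -3).
Substitute r = (-1, 12, -16) + t(2, 3, -3) into the plane: -81 + (-5)t = -71, so t = -2.
Intersection: (-1, 12, -16) + (-2)·(2, 3, -3) = (-5, 6, -10).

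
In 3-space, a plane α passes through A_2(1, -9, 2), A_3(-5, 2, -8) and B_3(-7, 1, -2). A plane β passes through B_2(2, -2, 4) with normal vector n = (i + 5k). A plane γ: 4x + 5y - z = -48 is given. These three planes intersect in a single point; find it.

A_2A_3 = (-6, 11, -10), A_2B_3 = (-8, 10, -4); a normal to α is A_2A_3 × A_2B_3 = (56, 56, 28).
Using A_2: α has equation 56x + 56y + 28z = -392.
β: n·r = n·B_2 gives x + 5z = 22.
Solving the 3×3 linear system 56x + 56y + 28z = -392, x + 5z = 22, 4x + 5y - z = -48 (e.g. by elimination or Cramer's rule, determinant = -84) gives (-8, -2, 6).

(-8, -2, 6)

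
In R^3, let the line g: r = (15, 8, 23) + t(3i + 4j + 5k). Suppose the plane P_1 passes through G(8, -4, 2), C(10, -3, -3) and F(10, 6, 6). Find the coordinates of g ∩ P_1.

(6, -4, 8)

GC = (2, 1, -5), GF = (2, 10, 4); a normal to P_1 is GC × GF = (54, -18, 18).
Using G: P_1 has equation 54x - 18y + 18z = 540.
Substitute r = (15, 8, 23) + t(3, 4, 5) into the plane: 1080 + 180t = 540, so t = -3.
Intersection: (15, 8, 23) + (-3)·(3, 4, 5) = (6, -4, 8).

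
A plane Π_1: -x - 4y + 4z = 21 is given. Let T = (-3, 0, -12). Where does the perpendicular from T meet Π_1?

(-5, -8, -4)

Foot = T − λn with λ = (n·T − d)/|n|² = (-45 − 21)/33 = -2.
Foot = (-3, 0, -12) − (-2)·(-1, -4, 4) = (-5, -8, -4).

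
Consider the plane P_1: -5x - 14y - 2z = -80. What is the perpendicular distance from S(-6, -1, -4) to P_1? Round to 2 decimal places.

n·S − d = (-5)·(-6) + (-14)·(-1) + (-2)·(-4) − (-80) = 132; |n| = √225.
Distance = |132| / √225 = 132/√225 ≈ 8.80.

8.80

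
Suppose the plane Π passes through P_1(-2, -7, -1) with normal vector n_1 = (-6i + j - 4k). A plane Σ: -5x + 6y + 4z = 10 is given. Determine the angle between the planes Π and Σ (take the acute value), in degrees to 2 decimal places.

Π: n_1·r = n_1·P_1 gives -6x + y - 4z = 9.
cos θ = |n₁·n₂| / (|n₁||n₂|) = |20| / (√53 · √77).
θ = arccos(0.31307) ≈ 71.76°.

71.76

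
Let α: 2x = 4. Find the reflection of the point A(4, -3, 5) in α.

(0, -3, 5)

λ = (n·A − d)/|n|² = (8 − 4)/4 = 1.
Reflection = A − 2λn = (4, -3, 5) − 2·(2, 0, 0) = (0, -3, 5).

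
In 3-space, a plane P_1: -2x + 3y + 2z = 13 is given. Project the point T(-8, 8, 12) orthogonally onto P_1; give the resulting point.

(-2, -1, 6)

Foot = T − λn with λ = (n·T − d)/|n|² = (64 − 13)/17 = 3.
Foot = (-8, 8, 12) − 3·(-2, 3, 2) = (-2, -1, 6).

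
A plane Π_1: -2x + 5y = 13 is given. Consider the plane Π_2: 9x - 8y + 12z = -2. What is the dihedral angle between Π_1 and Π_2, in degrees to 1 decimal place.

50.7

cos θ = |n₁·n₂| / (|n₁||n₂|) = |-58| / (√29 · √289).
θ = arccos(0.63355) ≈ 50.7°.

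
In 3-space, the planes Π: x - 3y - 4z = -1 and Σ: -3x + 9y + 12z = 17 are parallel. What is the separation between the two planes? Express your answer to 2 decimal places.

Rescale Σ by 1/(-3): x - 3y - 4z = -17/3. Then distance = |-1 − (-17/3)| / √26 ≈ 0.92.

0.92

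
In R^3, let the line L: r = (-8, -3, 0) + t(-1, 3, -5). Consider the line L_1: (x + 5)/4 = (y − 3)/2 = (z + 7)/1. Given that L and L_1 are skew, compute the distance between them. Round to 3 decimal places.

L_1 has direction (4, 2, 1) through (-5, 3, -7).
Common perpendicular direction n = (-1, 3, -5) × (4, 2, 1) = (13, -19, -14).
With w = (-5, 3, -7) − (-8, -3, 0) = (3, 6, -7), w · n = 23.
Distance = |w · n| / |n| = |23| / √726 ≈ 0.854.

0.854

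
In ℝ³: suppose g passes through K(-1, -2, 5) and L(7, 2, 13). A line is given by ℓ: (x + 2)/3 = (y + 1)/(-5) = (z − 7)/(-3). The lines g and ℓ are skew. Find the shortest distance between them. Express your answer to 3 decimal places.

1.104

A direction vector for g is L − K = (8, 4, 8).
ℓ has direction (3, -5, -3) through (-2, -1, 7).
Common perpendicular direction n = (8, 4, 8) × (3, -5, -3) = (28, 48, -52).
With w = (-2, -1, 7) − (-1, -2, 5) = (-1, 1, 2), w · n = -84.
Distance = |w · n| / |n| = |-84| / √5792 ≈ 1.104.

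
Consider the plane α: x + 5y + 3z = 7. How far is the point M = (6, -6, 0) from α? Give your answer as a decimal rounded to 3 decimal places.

5.240

n·M − d = (1)·(6) + (5)·(-6) + (3)·(0) − 7 = -31; |n| = √35.
Distance = |-31| / √35 = 31/√35 ≈ 5.240.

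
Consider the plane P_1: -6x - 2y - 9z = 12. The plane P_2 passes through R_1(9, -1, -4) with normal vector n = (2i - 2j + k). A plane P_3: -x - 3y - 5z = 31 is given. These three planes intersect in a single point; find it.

P_2: n·r = n·R_1 gives 2x - 2y + z = 16.
Solving the 3×3 linear system -6x - 2y - 9z = 12, 2x - 2y + z = 16, -x - 3y - 5z = 31 (e.g. by elimination or Cramer's rule, determinant = -24) gives (8, -3, -6).

(8, -3, -6)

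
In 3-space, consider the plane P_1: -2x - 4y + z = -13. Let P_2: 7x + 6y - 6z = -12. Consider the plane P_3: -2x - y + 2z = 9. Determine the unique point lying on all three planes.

Solving the 3×3 linear system -2x - 4y + z = -13, 7x + 6y - 6z = -12, -2x - y + 2z = 9 (e.g. by elimination or Cramer's rule, determinant = 1) gives (0, 5, 7).

(0, 5, 7)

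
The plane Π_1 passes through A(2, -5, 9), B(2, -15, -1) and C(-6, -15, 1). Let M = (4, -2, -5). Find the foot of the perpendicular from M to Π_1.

(6, -10, 3)

AB = (0, -10, -10), AC = (-8, -10, -8); a normal to Π_1 is AB × AC = (-20, 80, -80).
Using A: Π_1 has equation -20x + 80y - 80z = -1160.
Foot = M − λn with λ = (n·M − d)/|n|² = (160 − (-1160))/13200 = 1/10.
Foot = (4, -2, -5) − (1/10)·(-20, 80, -80) = (6, -10, 3).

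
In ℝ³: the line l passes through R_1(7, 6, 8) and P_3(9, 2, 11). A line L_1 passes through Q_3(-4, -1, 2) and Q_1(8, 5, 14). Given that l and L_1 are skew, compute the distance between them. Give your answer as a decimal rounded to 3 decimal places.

A direction vector for l is P_3 − R_1 = (2, -4, 3).
A direction vector for L_1 is Q_1 − Q_3 = (12, 6, 12).
Common perpendicular direction n = (2, -4, 3) × (12, 6, 12) = (-66, 12, 60).
With w = (-4, -1, 2) − (7, 6, 8) = (-11, -7, -6), w · n = 282.
Distance = |w · n| / |n| = |282| / √8100 ≈ 3.133.

3.133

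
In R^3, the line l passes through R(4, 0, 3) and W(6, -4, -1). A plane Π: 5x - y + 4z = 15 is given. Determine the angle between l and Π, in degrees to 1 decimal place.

A direction vector for l is W − R = (2, -4, -4).
sin θ = |n·v| / (|n||v|) = |-2| / (√42 · √36) = 0.05143.
θ ≈ 2.9°.

2.9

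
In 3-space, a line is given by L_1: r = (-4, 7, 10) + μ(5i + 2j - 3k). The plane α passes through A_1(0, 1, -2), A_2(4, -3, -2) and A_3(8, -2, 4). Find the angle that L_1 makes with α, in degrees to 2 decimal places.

69.86

A_1A_2 = (4, -4, 0), A_1A_3 = (8, -3, 6); a normal to α is A_1A_2 × A_1A_3 = (-24, -24, 20).
Using A_1: α has equation -24x - 24y + 20z = -64.
sin θ = |n·v| / (|n||v|) = |-228| / (√1552 · √38) = 0.93885.
θ ≈ 69.86°.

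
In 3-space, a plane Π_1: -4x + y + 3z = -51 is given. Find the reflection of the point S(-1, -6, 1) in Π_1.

(15, -10, -11)

λ = (n·S − d)/|n|² = (1 − (-51))/26 = 2.
Reflection = S − 2λn = (-1, -6, 1) − 4·(-4, 1, 3) = (15, -10, -11).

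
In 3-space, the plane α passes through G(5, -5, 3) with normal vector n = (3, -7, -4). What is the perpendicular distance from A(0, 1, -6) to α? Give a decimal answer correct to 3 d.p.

α: n·r = n·G gives 3x - 7y - 4z = 38.
n·A − d = (3)·(0) + (-7)·(1) + (-4)·(-6) − 38 = -21; |n| = √74.
Distance = |-21| / √74 = 21/√74 ≈ 2.441.

2.441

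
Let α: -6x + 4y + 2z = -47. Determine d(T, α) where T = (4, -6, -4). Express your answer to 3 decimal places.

1.203

n·T − d = (-6)·(4) + (4)·(-6) + (2)·(-4) − (-47) = -9; |n| = √56.
Distance = |-9| / √56 = 9/√56 ≈ 1.203.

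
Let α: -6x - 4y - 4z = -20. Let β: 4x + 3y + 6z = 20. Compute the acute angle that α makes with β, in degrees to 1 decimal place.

cos θ = |n₁·n₂| / (|n₁||n₂|) = |-60| / (√68 · √61).
θ = arccos(0.93161) ≈ 21.3°.

21.3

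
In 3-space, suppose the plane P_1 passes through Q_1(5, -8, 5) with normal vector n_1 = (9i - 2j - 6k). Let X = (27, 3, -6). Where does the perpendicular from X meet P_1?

(9, 7, 6)

P_1: n_1·r = n_1·Q_1 gives 9x - 2y - 6z = 31.
Foot = X − λn with λ = (n·X − d)/|n|² = (273 − 31)/121 = 2.
Foot = (27, 3, -6) − 2·(9, -2, -6) = (9, 7, 6).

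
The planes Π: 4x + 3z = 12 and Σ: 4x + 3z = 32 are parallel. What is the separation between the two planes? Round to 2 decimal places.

Same normal n = (4, 0, 3) with |n| = √25; distance = |12 − 32| / |n| = 20/√25 ≈ 4.00.

4.00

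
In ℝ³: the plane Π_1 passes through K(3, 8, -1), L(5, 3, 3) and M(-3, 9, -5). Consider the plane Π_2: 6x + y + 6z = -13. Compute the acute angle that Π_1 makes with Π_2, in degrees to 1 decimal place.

KL = (2, -5, 4), KM = (-6, 1, -4); a normal to Π_1 is KL × KM = (16, -16, -28).
Using K: Π_1 has equation 16x - 16y - 28z = -52.
cos θ = |n₁·n₂| / (|n₁||n₂|) = |-88| / (√1296 · √73).
θ = arccos(0.28610) ≈ 73.4°.

73.4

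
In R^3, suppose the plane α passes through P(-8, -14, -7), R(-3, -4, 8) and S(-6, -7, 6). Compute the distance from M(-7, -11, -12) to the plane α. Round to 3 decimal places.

PR = (5, 10, 15), PS = (2, 7, 13); a normal to α is PR × PS = (25, -35, 15).
Using P: α has equation 25x - 35y + 15z = 185.
n·M − d = (25)·(-7) + (-35)·(-11) + (15)·(-12) − 185 = -155; |n| = √2075.
Distance = |-155| / √2075 = 155/√2075 ≈ 3.403.

3.403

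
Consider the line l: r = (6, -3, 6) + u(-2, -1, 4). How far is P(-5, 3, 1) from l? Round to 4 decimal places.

13.4625

Taking (6, -3, 6) on l with direction v = (-2, -1, 4): w = P − (6, -3, 6) = (-11, 6, -5), and w × v = (19, 54, 23).
Distance = |w × v| / |v| = √3806 / √21 ≈ 13.4625.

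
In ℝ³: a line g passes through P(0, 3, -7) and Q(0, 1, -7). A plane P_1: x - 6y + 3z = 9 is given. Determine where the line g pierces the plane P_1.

(0, -5, -7)

A direction vector for g is Q − P = (0, -2, 0).
Substitute r = (0, 3, -7) + t(0, -2, 0) into the plane: -39 + 12t = 9, so t = 4.
Intersection: (0, 3, -7) + 4·(0, -2, 0) = (0, -5, -7).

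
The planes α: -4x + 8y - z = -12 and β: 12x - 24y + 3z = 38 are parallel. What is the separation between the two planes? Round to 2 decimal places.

0.07

Rescale β by 1/(-3): -4x + 8y - z = -38/3. Then distance = |-12 − (-38/3)| / √81 ≈ 0.07.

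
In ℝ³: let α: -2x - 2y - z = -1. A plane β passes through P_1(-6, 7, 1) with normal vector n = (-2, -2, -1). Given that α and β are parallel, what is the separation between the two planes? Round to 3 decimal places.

β: n·r = n·P_1 gives -2x - 2y - z = -3.
Same normal n = (-2, -2, -1) with |n| = √9; distance = |-1 − (-3)| / |n| = 2/√9 ≈ 0.667.

0.667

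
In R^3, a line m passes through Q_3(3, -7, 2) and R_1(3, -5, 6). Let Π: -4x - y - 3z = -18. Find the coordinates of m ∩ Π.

(3, -6, 4)

A direction vector for m is R_1 − Q_3 = (0, 2, 4).
Substitute r = (3, -7, 2) + t(0, 2, 4) into the plane: -11 + (-14)t = -18, so t = 1/2.
Intersection: (3, -7, 2) + (1/2)·(0, 2, 4) = (3, -6, 4).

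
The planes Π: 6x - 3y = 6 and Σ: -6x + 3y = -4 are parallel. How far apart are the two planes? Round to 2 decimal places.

0.30

Rescale Σ by 1/(-1): 6x - 3y = 4. Then distance = |6 − 4| / √45 ≈ 0.30.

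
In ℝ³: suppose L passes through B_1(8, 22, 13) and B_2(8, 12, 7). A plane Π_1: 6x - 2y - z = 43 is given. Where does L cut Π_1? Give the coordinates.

A direction vector for L is B_2 − B_1 = (0, -10, -6).
Substitute r = (8, 22, 13) + t(0, -10, -6) into the plane: -9 + 26t = 43, so t = 2.
Intersection: (8, 22, 13) + 2·(0, -10, -6) = (8, 2, 1).

(8, 2, 1)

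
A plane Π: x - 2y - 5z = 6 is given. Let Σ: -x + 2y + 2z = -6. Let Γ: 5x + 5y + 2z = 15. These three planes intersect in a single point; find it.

(4, -1, 0)

Solving the 3×3 linear system x - 2y - 5z = 6, -x + 2y + 2z = -6, 5x + 5y + 2z = 15 (e.g. by elimination or Cramer's rule, determinant = 45) gives (4, -1, 0).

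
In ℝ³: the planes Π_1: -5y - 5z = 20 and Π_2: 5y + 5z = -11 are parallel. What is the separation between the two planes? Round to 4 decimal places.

Rescale Π_2 by 1/(-1): -5y - 5z = 11. Then distance = |20 − 11| / √50 ≈ 1.2728.

1.2728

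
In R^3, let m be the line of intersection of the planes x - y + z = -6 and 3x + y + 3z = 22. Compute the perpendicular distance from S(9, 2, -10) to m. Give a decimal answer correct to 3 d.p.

8.746

Direction of m: (1, -1, 1) × (3, 1, 3) = (-4, 0, 4).
A point on m: solving the two plane equations with x = 7 gives (7, 10, -3).
Taking (7, 10, -3) on m with direction v = (-4, 0, 4): w = S − (7, 10, -3) = (2, -8, -7), and w × v = (-32, 20, -32).
Distance = |w × v| / |v| = √2448 / √32 ≈ 8.746.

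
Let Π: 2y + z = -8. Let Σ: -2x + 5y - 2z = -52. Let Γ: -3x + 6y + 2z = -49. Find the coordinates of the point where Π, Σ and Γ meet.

(7, -6, 4)

Solving the 3×3 linear system 2y + z = -8, -2x + 5y - 2z = -52, -3x + 6y + 2z = -49 (e.g. by elimination or Cramer's rule, determinant = 23) gives (7, -6, 4).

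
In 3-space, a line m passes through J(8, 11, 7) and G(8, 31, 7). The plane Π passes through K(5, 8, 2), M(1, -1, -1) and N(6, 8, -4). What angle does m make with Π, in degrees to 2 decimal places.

26.25

A direction vector for m is G − J = (0, 20, 0).
KM = (-4, -9, -3), KN = (1, 0, -6); a normal to Π is KM × KN = (54, -27, 9).
Using K: Π has equation 54x - 27y + 9z = 72.
sin θ = |n·v| / (|n||v|) = |-540| / (√3726 · √400) = 0.44233.
θ ≈ 26.25°.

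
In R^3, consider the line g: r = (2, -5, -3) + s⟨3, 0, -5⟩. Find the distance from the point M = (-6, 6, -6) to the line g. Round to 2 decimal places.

Taking (2, -5, -3) on g with direction v = (3, 0, -5): w = M − (2, -5, -3) = (-8, 11, -3), and w × v = (-55, -49, -33).
Distance = |w × v| / |v| = √6515 / √34 ≈ 13.84.

13.84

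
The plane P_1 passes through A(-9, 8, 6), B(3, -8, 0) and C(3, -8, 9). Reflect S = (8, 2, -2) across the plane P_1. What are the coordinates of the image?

AB = (12, -16, -6), AC = (12, -16, 3); a normal to P_1 is AB × AC = (-144, -108, 0).
Using A: P_1 has equation -144x - 108y = 432.
λ = (n·S − d)/|n|² = (-1368 − 432)/32400 = -1/18.
Reflection = S − 2λn = (8, 2, -2) − (-1/9)·(-144, -108, 0) = (-8, -10, -2).

(-8, -10, -2)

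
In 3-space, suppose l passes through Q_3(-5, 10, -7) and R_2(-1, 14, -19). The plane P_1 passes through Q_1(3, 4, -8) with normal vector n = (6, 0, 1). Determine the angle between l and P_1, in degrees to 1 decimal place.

8.6

A direction vector for l is R_2 − Q_3 = (4, 4, -12).
P_1: n·r = n·Q_1 gives 6x + z = 10.
sin θ = |n·v| / (|n||v|) = |12| / (√37 · √176) = 0.14870.
θ ≈ 8.6°.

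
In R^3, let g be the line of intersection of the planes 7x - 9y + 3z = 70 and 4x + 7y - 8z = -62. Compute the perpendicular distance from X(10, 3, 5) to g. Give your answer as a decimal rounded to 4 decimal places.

Direction of g: (7, -9, 3) × (4, 7, -8) = (51, 68, 85).
A point on g: solving the two plane equations with x = 1 gives (1, -6, 3).
Taking (1, -6, 3) on g with direction v = (51, 68, 85): w = X − (1, -6, 3) = (9, 9, 2), and w × v = (629, -663, 153).
Distance = |w × v| / |v| = √858619 / √14450 ≈ 7.7084.

7.7084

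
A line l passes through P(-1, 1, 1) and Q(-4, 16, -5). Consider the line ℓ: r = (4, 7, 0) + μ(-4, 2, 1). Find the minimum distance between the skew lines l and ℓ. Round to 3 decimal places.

3.674

A direction vector for l is Q − P = (-3, 15, -6).
Common perpendicular direction n = (-3, 15, -6) × (-4, 2, 1) = (27, 27, 54).
With w = (4, 7, 0) − (-1, 1, 1) = (5, 6, -1), w · n = 243.
Distance = |w · n| / |n| = |243| / √4374 ≈ 3.674.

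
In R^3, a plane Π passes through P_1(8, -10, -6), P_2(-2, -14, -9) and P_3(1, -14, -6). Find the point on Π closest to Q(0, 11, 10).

(12, -10, -2)

P_1P_2 = (-10, -4, -3), P_1P_3 = (-7, -4, 0); a normal to Π is P_1P_2 × P_1P_3 = (-12, 21, 12).
Using P_1: Π has equation -12x + 21y + 12z = -378.
Foot = Q − λn with λ = (n·Q − d)/|n|² = (351 − (-378))/729 = 1.
Foot = (0, 11, 10) − 1·(-12, 21, 12) = (12, -10, -2).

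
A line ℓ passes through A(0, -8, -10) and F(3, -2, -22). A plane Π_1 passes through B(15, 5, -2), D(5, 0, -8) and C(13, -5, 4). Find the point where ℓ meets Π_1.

(-1, -10, -6)

A direction vector for ℓ is F − A = (3, 6, -12).
BD = (-10, -5, -6), BC = (-2, -10, 6); a normal to Π_1 is BD × BC = (-90, 72, 90).
Using B: Π_1 has equation -90x + 72y + 90z = -1170.
Substitute r = (0, -8, -10) + t(3, 6, -12) into the plane: -1476 + (-918)t = -1170, so t = -1/3.
Intersection: (0, -8, -10) + (-1/3)·(3, 6, -12) = (-1, -10, -6).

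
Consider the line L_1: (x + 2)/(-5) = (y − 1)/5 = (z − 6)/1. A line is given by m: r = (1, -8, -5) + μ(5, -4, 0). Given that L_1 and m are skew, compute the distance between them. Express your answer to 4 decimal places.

L_1 has direction (-5, 5, 1) through (-2, 1, 6).
Common perpendicular direction n = (-5, 5, 1) × (5, -4, 0) = (4, 5, -5).
With w = (1, -8, -5) − (-2, 1, 6) = (3, -9, -11), w · n = 22.
Distance = |w · n| / |n| = |22| / √66 ≈ 2.7080.

2.7080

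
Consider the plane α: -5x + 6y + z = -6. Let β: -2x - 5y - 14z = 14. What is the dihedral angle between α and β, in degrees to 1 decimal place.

cos θ = |n₁·n₂| / (|n₁||n₂|) = |-34| / (√62 · √225).
θ = arccos(0.28787) ≈ 73.3°.

73.3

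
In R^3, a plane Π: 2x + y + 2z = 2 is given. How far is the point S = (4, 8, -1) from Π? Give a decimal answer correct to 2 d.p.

n·S − d = (2)·(4) + (1)·(8) + (2)·(-1) − 2 = 12; |n| = √9.
Distance = |12| / √9 = 12/√9 ≈ 4.00.

4.00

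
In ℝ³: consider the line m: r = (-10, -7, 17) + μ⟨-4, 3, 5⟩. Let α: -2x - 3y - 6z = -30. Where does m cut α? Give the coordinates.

Substitute r = (-10, -7, 17) + t(-4, 3, 5) into the plane: -61 + (-31)t = -30, so t = -1.
Intersection: (-10, -7, 17) + (-1)·(-4, 3, 5) = (-6, -10, 12).

(-6, -10, 12)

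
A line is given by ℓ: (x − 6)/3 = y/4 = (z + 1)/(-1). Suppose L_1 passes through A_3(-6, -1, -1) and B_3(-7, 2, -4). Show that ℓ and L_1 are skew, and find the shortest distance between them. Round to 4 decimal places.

5.2383

ℓ has direction (3, 4, -1) through (6, 0, -1).
A direction vector for L_1 is B_3 − A_3 = (-1, 3, -3).
Common perpendicular direction n = (3, 4, -1) × (-1, 3, -3) = (-9, 10, 13).
With w = (-6, -1, -1) − (6, 0, -1) = (-12, -1, 0), w · n = 98.
Since n ≠ 0 the lines are not parallel, and w · n = 98 ≠ 0 so they do not intersect; hence they are skew.
Distance = |w · n| / |n| = |98| / √350 ≈ 5.2383.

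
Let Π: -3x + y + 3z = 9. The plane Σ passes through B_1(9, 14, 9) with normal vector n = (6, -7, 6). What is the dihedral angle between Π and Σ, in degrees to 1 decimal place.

81.6

Σ: n·r = n·B_1 gives 6x - 7y + 6z = 10.
cos θ = |n₁·n₂| / (|n₁||n₂|) = |-7| / (√19 · √121).
θ = arccos(0.14599) ≈ 81.6°.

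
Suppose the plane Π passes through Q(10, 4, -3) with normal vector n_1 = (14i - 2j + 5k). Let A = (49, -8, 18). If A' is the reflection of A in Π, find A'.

Π: n_1·r = n_1·Q gives 14x - 2y + 5z = 117.
λ = (n·A − d)/|n|² = (792 − 117)/225 = 3.
Reflection = A − 2λn = (49, -8, 18) − 6·(14, -2, 5) = (-35, 4, -12).

(-35, 4, -12)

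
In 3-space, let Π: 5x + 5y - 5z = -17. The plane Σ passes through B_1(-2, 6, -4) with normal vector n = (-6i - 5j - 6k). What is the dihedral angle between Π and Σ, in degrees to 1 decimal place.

Σ: n·r = n·B_1 gives -6x - 5y - 6z = 6.
cos θ = |n₁·n₂| / (|n₁||n₂|) = |-25| / (√75 · √97).
θ = arccos(0.29311) ≈ 73.0°.

73.0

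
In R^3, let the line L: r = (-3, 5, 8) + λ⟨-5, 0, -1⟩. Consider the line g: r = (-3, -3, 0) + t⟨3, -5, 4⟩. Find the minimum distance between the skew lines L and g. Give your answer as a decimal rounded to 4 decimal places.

Common perpendicular direction n = (-5, 0, -1) × (3, -5, 4) = (-5, 17, 25).
With w = (-3, -3, 0) − (-3, 5, 8) = (0, -8, -8), w · n = -336.
Distance = |w · n| / |n| = |-336| / √939 ≈ 10.9649.

10.9649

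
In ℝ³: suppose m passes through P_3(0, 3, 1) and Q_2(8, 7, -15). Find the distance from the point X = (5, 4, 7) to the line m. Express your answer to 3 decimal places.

7.345

A direction vector for m is Q_2 − P_3 = (8, 4, -16).
Taking (0, 3, 1) on m with direction v = (8, 4, -16): w = X − (0, 3, 1) = (5, 1, 6), and w × v = (-40, 128, 12).
Distance = |w × v| / |v| = √18128 / √336 ≈ 7.345.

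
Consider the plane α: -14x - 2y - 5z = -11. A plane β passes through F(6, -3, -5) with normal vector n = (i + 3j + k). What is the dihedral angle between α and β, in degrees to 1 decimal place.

59.8

β: n·r = n·F gives x + 3y + z = -8.
cos θ = |n₁·n₂| / (|n₁||n₂|) = |-25| / (√225 · √11).
θ = arccos(0.50252) ≈ 59.8°.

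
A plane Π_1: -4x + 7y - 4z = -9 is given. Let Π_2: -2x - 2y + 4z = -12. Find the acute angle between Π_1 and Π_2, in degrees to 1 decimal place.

cos θ = |n₁·n₂| / (|n₁||n₂|) = |-22| / (√81 · √24).
θ = arccos(0.49897) ≈ 60.1°.

60.1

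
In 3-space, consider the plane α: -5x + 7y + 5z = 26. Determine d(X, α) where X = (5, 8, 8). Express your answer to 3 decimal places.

4.523

n·X − d = (-5)·(5) + (7)·(8) + (5)·(8) − 26 = 45; |n| = √99.
Distance = |45| / √99 = 45/√99 ≈ 4.523.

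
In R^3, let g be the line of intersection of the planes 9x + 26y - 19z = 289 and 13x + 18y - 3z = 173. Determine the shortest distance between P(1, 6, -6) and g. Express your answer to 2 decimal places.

Direction of g: (9, 26, -19) × (13, 18, -3) = (264, -220, -176).
A point on g: solving the two plane equations with x = 5 gives (5, 5, -6).
Taking (5, 5, -6) on g with direction v = (264, -220, -176): w = P − (5, 5, -6) = (-4, 1, 0), and w × v = (-176, -704, 616).
Distance = |w × v| / |v| = √906048 / √149072 ≈ 2.47.

2.47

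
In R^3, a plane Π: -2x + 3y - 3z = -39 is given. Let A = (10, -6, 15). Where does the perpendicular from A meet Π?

(6, 0, 9)

Foot = A − λn with λ = (n·A − d)/|n|² = (-83 − (-39))/22 = -2.
Foot = (10, -6, 15) − (-2)·(-2, 3, -3) = (6, 0, 9).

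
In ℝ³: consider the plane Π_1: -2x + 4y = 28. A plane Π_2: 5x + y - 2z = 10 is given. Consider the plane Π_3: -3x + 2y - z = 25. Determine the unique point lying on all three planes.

Solving the 3×3 linear system -2x + 4y = 28, 5x + y - 2z = 10, -3x + 2y - z = 25 (e.g. by elimination or Cramer's rule, determinant = 38) gives (-2, 6, -7).

(-2, 6, -7)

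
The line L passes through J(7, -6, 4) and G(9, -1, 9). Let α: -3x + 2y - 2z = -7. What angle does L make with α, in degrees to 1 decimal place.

11.4

A direction vector for L is G − J = (2, 5, 5).
sin θ = |n·v| / (|n||v|) = |-6| / (√17 · √54) = 0.19803.
θ ≈ 11.4°.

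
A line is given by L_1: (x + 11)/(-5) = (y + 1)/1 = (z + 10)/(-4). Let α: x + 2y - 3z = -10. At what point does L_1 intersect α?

(4, -4, 2)

L_1 has direction (-5, 1, -4) through (-11, -1, -10).
Substitute r = (-11, -1, -10) + t(-5, 1, -4) into the plane: 17 + 9t = -10, so t = -3.
Intersection: (-11, -1, -10) + (-3)·(-5, 1, -4) = (4, -4, 2).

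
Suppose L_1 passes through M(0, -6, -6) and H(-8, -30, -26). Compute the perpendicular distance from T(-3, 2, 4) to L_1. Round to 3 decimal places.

A direction vector for L_1 is H − M = (-8, -24, -20).
Taking (0, -6, -6) on L_1 with direction v = (-8, -24, -20): w = T − (0, -6, -6) = (-3, 8, 10), and w × v = (80, -140, 136).
Distance = |w × v| / |v| = √44496 / √1040 ≈ 6.541.

6.541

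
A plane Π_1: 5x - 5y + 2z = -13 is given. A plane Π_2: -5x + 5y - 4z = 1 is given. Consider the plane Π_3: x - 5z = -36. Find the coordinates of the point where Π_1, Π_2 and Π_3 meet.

Solving the 3×3 linear system 5x - 5y + 2z = -13, -5x + 5y - 4z = 1, x - 5z = -36 (e.g. by elimination or Cramer's rule, determinant = 10) gives (-6, -1, 6).

(-6, -1, 6)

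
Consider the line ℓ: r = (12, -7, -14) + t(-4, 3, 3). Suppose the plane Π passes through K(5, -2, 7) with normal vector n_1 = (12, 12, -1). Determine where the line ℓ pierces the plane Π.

Π: n_1·r = n_1·K gives 12x + 12y - z = 29.
Substitute r = (12, -7, -14) + t(-4, 3, 3) into the plane: 74 + (-15)t = 29, so t = 3.
Intersection: (12, -7, -14) + 3·(-4, 3, 3) = (0, 2, -5).

(0, 2, -5)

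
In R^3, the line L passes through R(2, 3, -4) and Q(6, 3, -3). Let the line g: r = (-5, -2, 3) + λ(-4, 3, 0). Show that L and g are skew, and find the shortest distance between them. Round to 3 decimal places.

9.615

A direction vector for L is Q − R = (4, 0, 1).
Common perpendicular direction n = (4, 0, 1) × (-4, 3, 0) = (-3, -4, 12).
With w = (-5, -2, 3) − (2, 3, -4) = (-7, -5, 7), w · n = 125.
Since n ≠ 0 the lines are not parallel, and w · n = 125 ≠ 0 so they do not intersect; hence they are skew.
Distance = |w · n| / |n| = |125| / √169 ≈ 9.615.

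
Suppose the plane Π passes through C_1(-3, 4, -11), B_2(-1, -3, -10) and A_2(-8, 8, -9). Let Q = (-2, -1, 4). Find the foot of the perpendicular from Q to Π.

C_1B_2 = (2, -7, 1), C_1A_2 = (-5, 4, 2); a normal to Π is C_1B_2 × C_1A_2 = (-18, -9, -27).
Using C_1: Π has equation -18x - 9y - 27z = 315.
Foot = Q − λn with λ = (n·Q − d)/|n|² = (-63 − 315)/1134 = -1/3.
Foot = (-2, -1, 4) − (-1/3)·(-18, -9, -27) = (-8, -4, -5).

(-8, -4, -5)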